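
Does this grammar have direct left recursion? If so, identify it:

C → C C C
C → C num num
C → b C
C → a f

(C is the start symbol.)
Direct left recursion occurs when N → N α for some non-terminal N (the right-hand side begins with the left-hand side itself).

C → C C C: LEFT RECURSIVE (starts with C)
C → C num num: LEFT RECURSIVE (starts with C)
C → b C: starts with b
C → a f: starts with a

The grammar has direct left recursion on: C.

Answer: Yes, C is left-recursive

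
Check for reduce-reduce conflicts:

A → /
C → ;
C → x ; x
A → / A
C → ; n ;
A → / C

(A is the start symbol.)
Augment with A' → A and build the canonical LR(0) collection (I0 = CLOSURE({[A' → . A]}), then GOTO on every symbol after a dot until no new states appear). It has 11 states:
  I0: { [A → . / A], [A → . / C], [A → . /], [A' → . A] }  — shift
  I1: { [A → . / A], [A → . / C], [A → . /], [A → / . A], [A → / . C], [A → / .], [C → . ; n ;], [C → . ;], [C → . x ; x] }  — shift, reduce
  I2: { [A' → A .] }  — accept
  I3: { [C → ; . n ;], [C → ; .] }  — shift, reduce
  I4: { [A → / A .] }  — reduce
  I5: { [A → / C .] }  — reduce
  I6: { [C → x . ; x] }  — shift
  I7: { [C → x ; . x] }  — shift
  I8: { [C → x ; x .] }  — reduce
  I9: { [C → ; n . ;] }  — shift
  I10: { [C → ; n ; .] }  — reduce

No state contains more than one complete item.

Answer: No reduce-reduce conflicts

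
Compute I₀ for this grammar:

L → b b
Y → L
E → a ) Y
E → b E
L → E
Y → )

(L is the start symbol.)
{ [E → . a ) Y], [E → . b E], [L → . E], [L → . b b], [L' → . L] }

First, augment the grammar with L' → L
I₀ = CLOSURE({ [L' → . L] }):
  [L' → . L] has the dot before L: add [L → . b b], [L → . E]
  [L → . E] has the dot before E: add [E → . a ) Y], [E → . b E]
No further items can be added.

I₀ = { [E → . a ) Y], [E → . b E], [L → . E], [L → . b b], [L' → . L] }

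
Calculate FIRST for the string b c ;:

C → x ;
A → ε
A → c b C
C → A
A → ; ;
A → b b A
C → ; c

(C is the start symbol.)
{ 'b' }

To compute FIRST(b c ;), process the symbols left to right:
Symbol b is a terminal. Add 'b' and stop.
FIRST(b c ;) = { 'b' }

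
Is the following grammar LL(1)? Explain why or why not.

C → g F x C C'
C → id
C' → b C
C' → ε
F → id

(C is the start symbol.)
Relevant sets:
  FOLLOW(C') = { $, 'b' }

For C:
  PREDICT(C → g F x C C') = { 'g' }
  PREDICT(C → id) = { 'id' }
For C':
  PREDICT(C' → b C) = { 'b' }
  PREDICT(C' → ε) = { $, 'b' }
F has a single production, so nothing to check there.

Conflict found: Predict set conflict for C': { 'b' }
The grammar is NOT LL(1).

Answer: No. Predict set conflict for C': { 'b' }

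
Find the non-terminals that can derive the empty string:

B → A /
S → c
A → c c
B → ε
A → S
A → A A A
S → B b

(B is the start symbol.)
{ 'B' }

A non-terminal is nullable if it can derive ε (the empty string): either it has an ε-production, or it has a production whose right-hand side consists entirely of nullable non-terminals.

ε-productions: B → ε
So B is immediately nullable.
No further non-terminal can be added: every production for the remaining non-terminals contains a terminal or a non-nullable non-terminal.
Nullable = { 'B' }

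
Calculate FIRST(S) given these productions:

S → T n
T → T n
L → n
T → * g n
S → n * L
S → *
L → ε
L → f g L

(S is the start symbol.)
To compute FIRST(S), examine every production with S on the left-hand side, reading each right-hand side left to right until a non-nullable symbol is reached.

FIRST sets of the other non-terminals involved (by the same procedure, iterated to a fixed point):
  FIRST(T) = { '*' }

From S → T n:
  - T is a non-terminal: add FIRST(T) \ {ε} = { '*' }
    T is not nullable, so stop
From S → n * L:
  - n is a terminal: add 'n' and stop
From S → *:
  - '*' is a terminal: add '*' and stop

Collecting: FIRST(S) = { '*', 'n' }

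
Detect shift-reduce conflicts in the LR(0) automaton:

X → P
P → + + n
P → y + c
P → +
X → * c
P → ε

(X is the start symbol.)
A shift-reduce conflict occurs when an LR(0) state has both:
  - a complete (reduce) item [A → α .] (dot at the end), and
  - a shift item [B → β . c γ] (dot before a terminal).

Augment with X' → X and build the canonical LR(0) collection (I0 = CLOSURE({[X' → . X]}), then GOTO on every symbol after a dot until no new states appear). It has 11 states:
  I0: { [P → . + + n], [P → . +], [P → . y + c], [P → .], [X → . * c], [X → . P], [X' → . X] }  — shift, reduce
  I1: { [X → * . c] }  — shift
  I2: { [P → + . + n], [P → + .] }  — shift, reduce
  I3: { [X → P .] }  — reduce
  I4: { [X' → X .] }  — accept
  I5: { [P → y . + c] }  — shift
  I6: { [P → y + . c] }  — shift
  I7: { [P → y + c .] }  — reduce
  I8: { [P → + + . n] }  — shift
  I9: { [P → + + n .] }  — reduce
  I10: { [X → * c .] }  — reduce

I0 contains reduce item [P → .] and shift items [P → . +], [P → . + + n], [P → . y + c], [X → . * c] — shift-reduce conflict.
I2 contains reduce item [P → + .] and shift item [P → + . + n] — shift-reduce conflict.

Answer: Yes — I0: [P → .] vs [P → . +]; I2: [P → + .] vs [P → + . + n]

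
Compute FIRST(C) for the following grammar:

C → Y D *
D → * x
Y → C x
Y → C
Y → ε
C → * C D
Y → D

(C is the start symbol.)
{ '*' }

To compute FIRST(C), examine every production with C on the left-hand side, reading each right-hand side left to right until a non-nullable symbol is reached.

FIRST sets of the other non-terminals involved (by the same procedure, iterated to a fixed point):
  FIRST(Y) = { '*', ε }
  FIRST(D) = { '*' }

From C → Y D *:
  - Y is a non-terminal: add FIRST(Y) \ {ε} = { '*' }
    Y is nullable, so continue to the next symbol
  - D is a non-terminal: add FIRST(D) \ {ε} = { '*' }
    D is not nullable, so stop
From C → * C D:
  - '*' is a terminal: add '*' and stop

Collecting: FIRST(C) = { '*' }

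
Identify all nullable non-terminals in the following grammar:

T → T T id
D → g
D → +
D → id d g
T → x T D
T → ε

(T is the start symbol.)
{ 'T' }

A non-terminal is nullable if it can derive ε (the empty string): either it has an ε-production, or it has a production whose right-hand side consists entirely of nullable non-terminals.

ε-productions: T → ε
So T is immediately nullable.
No further non-terminal can be added: every production for the remaining non-terminals contains a terminal or a non-nullable non-terminal.
Nullable = { 'T' }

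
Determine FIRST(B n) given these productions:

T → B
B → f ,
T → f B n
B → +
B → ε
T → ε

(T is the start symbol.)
FIRST sets of the non-terminals involved (from the grammar, by fixed-point iteration):
  FIRST(B) = { '+', 'f', ε }

To compute FIRST(B n), process the symbols left to right:
Symbol B is a non-terminal. Add FIRST(B) \ {ε} = { '+', 'f' }
B is nullable (ε ∈ FIRST(B)), continue to the next symbol.
Symbol n is a terminal. Add 'n' and stop.
FIRST(B n) = { '+', 'f', 'n' }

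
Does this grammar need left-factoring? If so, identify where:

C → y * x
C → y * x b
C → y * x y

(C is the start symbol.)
Left-factoring is needed when two productions for the same non-terminal
share a common prefix on the right-hand side.

Productions for C:
  C → y * x
  C → y * x b
  C → y * x y

Found common prefix 'y * x' in productions for C

Answer: Yes, C has productions with common prefix 'y * x'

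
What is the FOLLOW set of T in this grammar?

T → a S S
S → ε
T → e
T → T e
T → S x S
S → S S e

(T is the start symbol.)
T is the start symbol, so $ ∈ FOLLOW(T).
In T → T e: T is followed by e, add FIRST(e) \ {ε} = { 'e' }

Taking the union: FOLLOW(T) = { $, 'e' }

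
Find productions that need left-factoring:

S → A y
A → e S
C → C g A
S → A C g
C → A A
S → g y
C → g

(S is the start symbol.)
Yes, S has productions with common prefix 'A'

Left-factoring is needed when two productions for the same non-terminal
share a common prefix on the right-hand side.

Productions for S:
  S → A y
  S → A C g
  S → g y
Productions for C:
  C → C g A
  C → A A
  C → g

Found common prefix 'A' in productions for S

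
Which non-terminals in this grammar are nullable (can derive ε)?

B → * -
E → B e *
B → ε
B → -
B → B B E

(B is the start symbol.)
{ 'B' }

A non-terminal is nullable if it can derive ε (the empty string): either it has an ε-production, or it has a production whose right-hand side consists entirely of nullable non-terminals.

ε-productions: B → ε
So B is immediately nullable.
No further non-terminal can be added: every production for the remaining non-terminals contains a terminal or a non-nullable non-terminal.
Nullable = { 'B' }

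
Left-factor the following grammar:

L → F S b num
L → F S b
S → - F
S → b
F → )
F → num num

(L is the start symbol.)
Left-factoring transforms A → αβ₁ | αβ₂ into A → αA' and A' → β₁ | β₂
(α is the longest common prefix among the alternatives). Repeat until
no nonterminal has two alternatives with a common prefix.

Round 1: L has alternatives sharing prefix 'F S b'. Introduce L': L → F S b L'
  Add: L' → num
  Add: L' → ε

No remaining common prefixes — done.

Resulting grammar:
L → F S b L'
L' → num
L' → ε
S → - F
S → b
F → )
F → num num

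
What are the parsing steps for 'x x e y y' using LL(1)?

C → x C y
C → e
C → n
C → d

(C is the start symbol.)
LL(1) parsing maintains a stack (initially the start symbol over $) and the input. At each step: if the stack top is a terminal, match it against the current input token; if it is a non-terminal N, replace it with the RHS of M[N, lookahead] (the unique production whose predict set contains the lookahead).

Stack is shown with the top on the left.

Stack      Input        Action
------------------------------
C $        x x e y y $  output C → x C y
x C y $    x x e y y $  match 'x'
C y $      x e y y $    output C → x C y
x C y y $  x e y y $    match 'x'
C y y $    e y y $      output C → e
e y y $    e y y $      match 'e'
y y $      y y $        match 'y'
y $        y $          match 'y'
$          $            accept

The string is accepted.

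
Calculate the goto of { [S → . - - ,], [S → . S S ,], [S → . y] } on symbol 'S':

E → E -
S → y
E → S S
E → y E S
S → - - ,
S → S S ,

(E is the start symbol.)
GOTO(I, 'S') = CLOSURE({ [A → αX.β] : [A → α.Xβ] ∈ I, X = 'S' })

Items with dot before 'S', with the dot advanced:
  [S → . S S ,] → [S → S . S ,]
Closure of the advanced items:
  [S → S . S ,] has the dot before S: add [S → . y], [S → . - - ,], [S → . S S ,]

GOTO = { [S → . - - ,], [S → . S S ,], [S → . y], [S → S . S ,] }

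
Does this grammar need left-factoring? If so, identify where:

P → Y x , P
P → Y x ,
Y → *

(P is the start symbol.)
Yes, P has productions with common prefix 'Y x ,'

Left-factoring is needed when two productions for the same non-terminal
share a common prefix on the right-hand side.

Productions for P:
  P → Y x , P
  P → Y x ,

Found common prefix 'Y x ,' in productions for P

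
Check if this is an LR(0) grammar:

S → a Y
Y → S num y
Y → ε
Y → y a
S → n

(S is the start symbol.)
No. Shift-reduce conflict between [Y → .] and [S → . a Y]

A grammar is LR(0) if no state in the canonical LR(0) collection has:
  - both a shift item (dot before a terminal) and a complete item (shift-reduce conflict), or
  - two or more complete items (reduce-reduce conflict; the accept item [S' → S .] counts as a complete item here).

Augment with S' → S and build the canonical LR(0) collection (I0 = CLOSURE({[S' → . S]}), then GOTO on every symbol after a dot until no new states appear). It has 10 states:
  I0: { [S → . a Y], [S → . n], [S' → . S] }  — shift
  I1: { [S' → S .] }  — accept
  I2: { [S → . a Y], [S → . n], [S → a . Y], [Y → . S num y], [Y → . y a], [Y → .] }  — shift, reduce
  I3: { [S → n .] }  — reduce
  I4: { [Y → S . num y] }  — shift
  I5: { [S → a Y .] }  — reduce
  I6: { [Y → y . a] }  — shift
  I7: { [Y → y a .] }  — reduce
  I8: { [Y → S num . y] }  — shift
  I9: { [Y → S num y .] }  — reduce

Conflict in state I2:
  Shift-reduce conflict between [Y → .] and [S → . a Y]
So the grammar is NOT LR(0).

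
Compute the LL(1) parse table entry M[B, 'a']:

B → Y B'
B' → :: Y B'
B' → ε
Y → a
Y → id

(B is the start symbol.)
B → Y B'

To find M[B, 'a'], we find productions for B where 'a' is in the predict set (PREDICT(N → α) = (FIRST(α) \ {ε}) ∪ (FOLLOW(N) if α ⇒* ε)).

Relevant sets:
  FIRST(Y) = { 'a', 'id' }

B → Y B': PREDICT = { 'a', 'id' }
  'a' is in predict set, so this production goes in M[B, 'a']

M[B, 'a'] = B → Y B'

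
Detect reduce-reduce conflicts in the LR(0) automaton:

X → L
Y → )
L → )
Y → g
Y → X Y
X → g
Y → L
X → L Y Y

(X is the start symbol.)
Yes — I5: [L → ) .] vs [Y → ) .]; I6: [X → L .] vs [Y → L .]; I9: [X → g .] vs [Y → g .]

A reduce-reduce conflict occurs when an LR(0) state has two complete items [A → α .] and [B → β .] — both call for a reduction, and with no lookahead the parser cannot choose between them.

Augment with X' → X and build the canonical LR(0) collection (I0 = CLOSURE({[X' → . X]}), then GOTO on every symbol after a dot until no new states appear). It has 12 states:
  I0: { [L → . )], [X → . L Y Y], [X → . L], [X → . g], [X' → . X] }  — shift
  I1: { [L → ) .] }  — reduce
  I2: { [L → . )], [X → . L Y Y], [X → . L], [X → . g], [X → L . Y Y], [X → L .], [Y → . )], [Y → . L], [Y → . X Y], [Y → . g] }  — shift, reduce
  I3: { [X' → X .] }  — accept
  I4: { [X → g .] }  — reduce
  I5: { [L → ) .], [Y → ) .] }  — 2 reduces
  I6: { [L → . )], [X → . L Y Y], [X → . L], [X → . g], [X → L . Y Y], [X → L .], [Y → . )], [Y → . L], [Y → . X Y], [Y → . g], [Y → L .] }  — shift, 2 reduces
  I7: { [L → . )], [X → . L Y Y], [X → . L], [X → . g], [Y → . )], [Y → . L], [Y → . X Y], [Y → . g], [Y → X . Y] }  — shift
  I8: { [L → . )], [X → . L Y Y], [X → . L], [X → . g], [X → L Y . Y], [Y → . )], [Y → . L], [Y → . X Y], [Y → . g] }  — shift
  I9: { [X → g .], [Y → g .] }  — 2 reduces
  I10: { [X → L Y Y .] }  — reduce
  I11: { [Y → X Y .] }  — reduce

I5 contains complete items [L → ) .], [Y → ) .] — reduce-reduce conflict.
I6 contains complete items [X → L .], [Y → L .] — reduce-reduce conflict.
I9 contains complete items [X → g .], [Y → g .] — reduce-reduce conflict.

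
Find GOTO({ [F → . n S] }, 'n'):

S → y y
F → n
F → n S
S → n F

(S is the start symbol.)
GOTO(I, 'n') = CLOSURE({ [A → αX.β] : [A → α.Xβ] ∈ I, X = 'n' })

Items with dot before 'n', with the dot advanced:
  [F → . n S] → [F → n . S]
Closure of the advanced items:
  [F → n . S] has the dot before S: add [S → . y y], [S → . n F]

GOTO = { [F → n . S], [S → . n F], [S → . y y] }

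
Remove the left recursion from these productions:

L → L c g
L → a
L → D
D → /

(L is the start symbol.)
L is directly left-recursive. The standard transformation for
  A → A α₁ | ... | A α_m | β₁ | ... | β_n
is
  A  → β₁ A' | ... | β_n A'
  A' → α₁ A' | ... | α_m A' | ε

L → a becomes L → a L'
L → D becomes L → D L'
L → L c g becomes L' → c g L'
Add L' → ε

Productions for other non-terminals are unchanged:
  D → /

Resulting grammar:
L → a L'
L → D L'
L' → c g L'
L' → ε
D → /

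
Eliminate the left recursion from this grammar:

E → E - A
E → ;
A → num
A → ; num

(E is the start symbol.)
E is directly left-recursive. The standard transformation for
  A → A α₁ | ... | A α_m | β₁ | ... | β_n
is
  A  → β₁ A' | ... | β_n A'
  A' → α₁ A' | ... | α_m A' | ε

E → ; becomes E → ; E'
E → E - A becomes E' → - A E'
Add E' → ε

Productions for other non-terminals are unchanged:
  A → num
  A → ; num

Resulting grammar:
E → ; E'
E' → - A E'
E' → ε
A → num
A → ; num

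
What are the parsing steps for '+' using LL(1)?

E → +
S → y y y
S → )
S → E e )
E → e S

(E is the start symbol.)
Stack is shown with the top on the left.

Stack  Input  Action
--------------------
E $    + $    output E → +
+ $    + $    match '+'
$      $      accept

The string is accepted.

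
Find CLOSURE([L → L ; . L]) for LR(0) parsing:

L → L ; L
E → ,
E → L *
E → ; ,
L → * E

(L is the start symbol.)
{ [L → . * E], [L → . L ; L], [L → L ; . L] }

Start with: [L → L ; . L]
  [L → L ; . L] has the dot before L: add [L → . L ; L], [L → . * E]
No further items can be added.

CLOSURE = { [L → . * E], [L → . L ; L], [L → L ; . L] }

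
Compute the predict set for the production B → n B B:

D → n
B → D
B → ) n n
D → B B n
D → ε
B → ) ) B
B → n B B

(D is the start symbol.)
{ 'n' }

PREDICT(B → n B B) = (FIRST(RHS) \ {ε}) ∪ (FOLLOW(B) if ε ∈ FIRST(RHS), i.e. RHS ⇒* ε)
FIRST(n B B) = { 'n' }
ε ∉ FIRST(n B B), so FOLLOW(B) is not added.
PREDICT(B → n B B) = { 'n' }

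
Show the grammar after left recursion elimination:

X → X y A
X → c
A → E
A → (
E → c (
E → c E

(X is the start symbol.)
X → c X'
X' → y A X'
X' → ε
A → E
A → (
E → c (
E → c E

X is directly left-recursive. The standard transformation for
  A → A α₁ | ... | A α_m | β₁ | ... | β_n
is
  A  → β₁ A' | ... | β_n A'
  A' → α₁ A' | ... | α_m A' | ε

X → c becomes X → c X'
X → X y A becomes X' → y A X'
Add X' → ε

Productions for other non-terminals are unchanged:
  A → E
  A → (
  E → c (
  E → c E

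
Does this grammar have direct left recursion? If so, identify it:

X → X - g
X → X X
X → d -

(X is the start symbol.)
Yes, X is left-recursive

X → X - g: LEFT RECURSIVE (starts with X)
X → X X: LEFT RECURSIVE (starts with X)
X → d -: starts with d

The grammar has direct left recursion on: X.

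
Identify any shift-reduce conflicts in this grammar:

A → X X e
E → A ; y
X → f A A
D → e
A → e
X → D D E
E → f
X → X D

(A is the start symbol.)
A shift-reduce conflict occurs when an LR(0) state has both:
  - a complete (reduce) item [A → α .] (dot at the end), and
  - a shift item [B → β . c γ] (dot before a terminal).

Augment with A' → A and build the canonical LR(0) collection (I0 = CLOSURE({[A' → . A]}), then GOTO on every symbol after a dot until no new states appear). It has 19 states:
  I0: { [A → . X X e], [A → . e], [A' → . A], [D → . e], [X → . D D E], [X → . X D], [X → . f A A] }  — shift
  I1: { [A' → A .] }  — accept
  I2: { [D → . e], [X → D . D E] }  — shift
  I3: { [A → X . X e], [D → . e], [X → . D D E], [X → . X D], [X → . f A A], [X → X . D] }  — shift
  I4: { [A → e .], [D → e .] }  — 2 reduces
  I5: { [A → . X X e], [A → . e], [D → . e], [X → . D D E], [X → . X D], [X → . f A A], [X → f . A A] }  — shift
  I6: { [A → . X X e], [A → . e], [D → . e], [X → . D D E], [X → . X D], [X → . f A A], [X → f A . A] }  — shift
  I7: { [X → f A A .] }  — reduce
  I8: { [D → . e], [X → D . D E], [X → X D .] }  — shift, reduce
  I9: { [A → X X . e], [D → . e], [X → X . D] }  — shift
  I10: { [D → e .] }  — reduce
  I11: { [X → X D .] }  — reduce
  I12: { [A → X X e .], [D → e .] }  — 2 reduces
  I13: { [A → . X X e], [A → . e], [D → . e], [E → . A ; y], [E → . f], [X → . D D E], [X → . X D], [X → . f A A], [X → D D . E] }  — shift
  I14: { [E → A . ; y] }  — shift
  I15: { [X → D D E .] }  — reduce
  I16: { [A → . X X e], [A → . e], [D → . e], [E → f .], [X → . D D E], [X → . X D], [X → . f A A], [X → f . A A] }  — shift, reduce
  I17: { [E → A ; . y] }  — shift
  I18: { [E → A ; y .] }  — reduce

I8 contains reduce item [X → X D .] and shift item [D → . e] — shift-reduce conflict.
I16 contains reduce item [E → f .] and shift items [A → . e], [D → . e], [X → . f A A] — shift-reduce conflict.

Answer: Yes — I8: [X → X D .] vs [D → . e]; I16: [E → f .] vs [A → . e]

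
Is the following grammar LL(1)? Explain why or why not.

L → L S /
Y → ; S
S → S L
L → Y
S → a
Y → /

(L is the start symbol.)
No. Predict set conflict for L: { '/', ';' }

A grammar is LL(1) if for each non-terminal N with multiple productions, the predict sets of those productions are pairwise disjoint, where PREDICT(N → α) = (FIRST(α) \ {ε}) ∪ (FOLLOW(N) if α ⇒* ε).

Relevant sets:
  FIRST(L) = { '/', ';' }
  FIRST(Y) = { '/', ';' }
  FIRST(S) = { 'a' }

For L:
  PREDICT(L → L S '/') = { '/', ';' }
  PREDICT(L → Y) = { '/', ';' }
For Y:
  PREDICT(Y → ';' S) = { ';' }
  PREDICT(Y → '/') = { '/' }
For S:
  PREDICT(S → S L) = { 'a' }
  PREDICT(S → a) = { 'a' }

Conflict found: Predict set conflict for L: { '/', ';' }
The grammar is NOT LL(1).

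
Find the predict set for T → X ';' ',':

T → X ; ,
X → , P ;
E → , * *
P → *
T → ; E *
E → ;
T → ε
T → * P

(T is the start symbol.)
{ ',' }

PREDICT(T → X ';' ',') = (FIRST(RHS) \ {ε}) ∪ (FOLLOW(T) if ε ∈ FIRST(RHS), i.e. RHS ⇒* ε)
FIRST(X) = { ',' }
FIRST(X ';' ',') = { ',' }
ε ∉ FIRST(X ';' ','), so FOLLOW(T) is not added.
PREDICT(T → X ';' ',') = { ',' }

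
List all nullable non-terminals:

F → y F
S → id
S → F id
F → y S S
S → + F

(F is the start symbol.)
None

There are no ε-productions, so no non-terminal can derive ε.
No non-terminals are nullable.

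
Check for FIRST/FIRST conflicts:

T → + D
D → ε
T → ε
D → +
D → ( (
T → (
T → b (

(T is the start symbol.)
No FIRST/FIRST conflicts.

Productions for T:
  T → + D: FIRST = { '+' }
  T → ε: FIRST = { ε }
  T → (: FIRST = { '(' }
  T → b (: FIRST = { 'b' }
Productions for D:
  D → ε: FIRST = { ε }
  D → +: FIRST = { '+' }
  D → ( (: FIRST = { '(' }

All alternatives of each non-terminal have pairwise disjoint FIRST sets.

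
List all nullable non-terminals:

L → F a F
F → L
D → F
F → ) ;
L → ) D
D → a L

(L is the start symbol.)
None

A non-terminal is nullable if it can derive ε (the empty string): either it has an ε-production, or it has a production whose right-hand side consists entirely of nullable non-terminals.

There are no ε-productions, so no non-terminal can derive ε.
No non-terminals are nullable.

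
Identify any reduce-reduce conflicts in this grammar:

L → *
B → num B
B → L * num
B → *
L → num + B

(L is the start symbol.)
Yes — I5: [B → * .] vs [L → * .]

Augment with L' → L and build the canonical LR(0) collection (I0 = CLOSURE({[L' → . L]}), then GOTO on every symbol after a dot until no new states appear). It has 12 states:
  I0: { [L → . *], [L → . num + B], [L' → . L] }  — shift
  I1: { [L → * .] }  — reduce
  I2: { [L' → L .] }  — accept
  I3: { [L → num . + B] }  — shift
  I4: { [B → . *], [B → . L * num], [B → . num B], [L → . *], [L → . num + B], [L → num + . B] }  — shift
  I5: { [B → * .], [L → * .] }  — 2 reduces
  I6: { [L → num + B .] }  — reduce
  I7: { [B → L . * num] }  — shift
  I8: { [B → . *], [B → . L * num], [B → . num B], [B → num . B], [L → . *], [L → . num + B], [L → num . + B] }  — shift
  I9: { [B → num B .] }  — reduce
  I10: { [B → L * . num] }  — shift
  I11: { [B → L * num .] }  — reduce

I5 contains complete items [B → * .], [L → * .] — reduce-reduce conflict.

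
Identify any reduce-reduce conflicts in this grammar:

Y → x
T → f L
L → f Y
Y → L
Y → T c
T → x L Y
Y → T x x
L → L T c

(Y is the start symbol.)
Yes — I11: [L → L T c .] vs [Y → T c .]; I14: [T → f L .] vs [Y → L .]

Augment with Y' → Y and build the canonical LR(0) collection (I0 = CLOSURE({[Y' → . Y]}), then GOTO on every symbol after a dot until no new states appear). It has 21 states:
  I0: { [L → . L T c], [L → . f Y], [T → . f L], [T → . x L Y], [Y → . L], [Y → . T c], [Y → . T x x], [Y → . x], [Y' → . Y] }  — shift
  I1: { [L → L . T c], [T → . f L], [T → . x L Y], [Y → L .] }  — shift, reduce
  I2: { [Y → T . c], [Y → T . x x] }  — shift
  I3: { [Y' → Y .] }  — accept
  I4: { [L → . L T c], [L → . f Y], [L → f . Y], [T → . f L], [T → . x L Y], [T → f . L], [Y → . L], [Y → . T c], [Y → . T x x], [Y → . x] }  — shift
  I5: { [L → . L T c], [L → . f Y], [T → x . L Y], [Y → x .] }  — shift, reduce
  I6: { [L → . L T c], [L → . f Y], [L → L . T c], [T → . f L], [T → . x L Y], [T → x L . Y], [Y → . L], [Y → . T c], [Y → . T x x], [Y → . x] }  — shift
  I7: { [L → . L T c], [L → . f Y], [L → f . Y], [T → . f L], [T → . x L Y], [Y → . L], [Y → . T c], [Y → . T x x], [Y → . x] }  — shift
  I8: { [L → f Y .] }  — reduce
  I9: { [L → L T . c], [Y → T . c], [Y → T . x x] }  — shift
  I10: { [T → x L Y .] }  — reduce
  I11: { [L → L T c .], [Y → T c .] }  — 2 reduces
  I12: { [Y → T x . x] }  — shift
  I13: { [Y → T x x .] }  — reduce
  I14: { [L → L . T c], [T → . f L], [T → . x L Y], [T → f L .], [Y → L .] }  — shift, 2 reduces
  I15: { [L → L T . c] }  — shift
  I16: { [L → . L T c], [L → . f Y], [T → f . L] }  — shift
  I17: { [L → . L T c], [L → . f Y], [T → x . L Y] }  — shift
  I18: { [L → L . T c], [T → . f L], [T → . x L Y], [T → f L .] }  — shift, reduce
  I19: { [L → L T c .] }  — reduce
  I20: { [Y → T c .] }  — reduce

I11 contains complete items [L → L T c .], [Y → T c .] — reduce-reduce conflict.
I14 contains complete items [T → f L .], [Y → L .] — reduce-reduce conflict.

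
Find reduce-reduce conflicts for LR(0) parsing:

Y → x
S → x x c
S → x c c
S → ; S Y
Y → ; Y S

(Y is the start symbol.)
Augment with Y' → Y and build the canonical LR(0) collection (I0 = CLOSURE({[Y' → . Y]}), then GOTO on every symbol after a dot until no new states appear). It has 14 states:
  I0: { [Y → . ; Y S], [Y → . x], [Y' → . Y] }  — shift
  I1: { [Y → . ; Y S], [Y → . x], [Y → ; . Y S] }  — shift
  I2: { [Y' → Y .] }  — accept
  I3: { [Y → x .] }  — reduce
  I4: { [S → . ; S Y], [S → . x c c], [S → . x x c], [Y → ; Y . S] }  — shift
  I5: { [S → . ; S Y], [S → . x c c], [S → . x x c], [S → ; . S Y] }  — shift
  I6: { [Y → ; Y S .] }  — reduce
  I7: { [S → x . c c], [S → x . x c] }  — shift
  I8: { [S → x c . c] }  — shift
  I9: { [S → x x . c] }  — shift
  I10: { [S → x x c .] }  — reduce
  I11: { [S → x c c .] }  — reduce
  I12: { [S → ; S . Y], [Y → . ; Y S], [Y → . x] }  — shift
  I13: { [S → ; S Y .] }  — reduce

No state contains more than one complete item.

Answer: No reduce-reduce conflicts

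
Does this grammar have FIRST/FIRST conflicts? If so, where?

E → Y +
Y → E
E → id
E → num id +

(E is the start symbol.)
A FIRST/FIRST conflict occurs when two productions N → α and N → β for the same non-terminal have FIRST(α) ∩ FIRST(β) ≠ ∅ (with ε ∈ FIRST of a nullable right-hand side, so two nullable alternatives also conflict).

FIRST sets of the non-terminals at (or reachable through a nullable prefix from) the front of some alternative:
  FIRST(Y) = { 'id', 'num' }

Productions for E:
  E → Y +: FIRST = { 'id', 'num' }
  E → id: FIRST = { 'id' }
  E → num id +: FIRST = { 'num' }
Y has only one production, so no FIRST/FIRST conflict is possible there.

Conflict for E: E → Y + and E → id
  Overlap: { 'id' }
Conflict for E: E → Y + and E → num id +
  Overlap: { 'num' }

Answer: Yes. E → Y '+' / E → id on { 'id' }; E → Y '+' / E → num id '+' on { 'num' }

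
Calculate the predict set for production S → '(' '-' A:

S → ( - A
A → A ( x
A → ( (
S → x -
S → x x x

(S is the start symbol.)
PREDICT(S → '(' '-' A) = (FIRST(RHS) \ {ε}) ∪ (FOLLOW(S) if ε ∈ FIRST(RHS), i.e. RHS ⇒* ε)
FIRST('(' '-' A) = { '(' }
ε ∉ FIRST('(' '-' A), so FOLLOW(S) is not added.
PREDICT(S → '(' '-' A) = { '(' }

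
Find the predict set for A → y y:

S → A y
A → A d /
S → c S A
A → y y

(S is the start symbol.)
{ 'y' }

PREDICT(A → y y) = (FIRST(RHS) \ {ε}) ∪ (FOLLOW(A) if ε ∈ FIRST(RHS), i.e. RHS ⇒* ε)
FIRST(y y) = { 'y' }
ε ∉ FIRST(y y), so FOLLOW(A) is not added.
PREDICT(A → y y) = { 'y' }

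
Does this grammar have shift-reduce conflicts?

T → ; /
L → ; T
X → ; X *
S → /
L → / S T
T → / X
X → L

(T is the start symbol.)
Yes — I14: [T → ; / .] vs [L → . / S T]; I15: [S → / .] vs [S → . /]

A shift-reduce conflict occurs when an LR(0) state has both:
  - a complete (reduce) item [A → α .] (dot at the end), and
  - a shift item [B → β . c γ] (dot before a terminal).

Augment with T' → T and build the canonical LR(0) collection (I0 = CLOSURE({[T' → . T]}), then GOTO on every symbol after a dot until no new states appear). It has 19 states:
  I0: { [T → . / X], [T → . ; /], [T' → . T] }  — shift
  I1: { [L → . / S T], [L → . ; T], [T → / . X], [X → . ; X *], [X → . L] }  — shift
  I2: { [T → ; . /] }  — shift
  I3: { [T' → T .] }  — accept
  I4: { [T → ; / .] }  — reduce
  I5: { [L → / . S T], [S → . /] }  — shift
  I6: { [L → . / S T], [L → . ; T], [L → ; . T], [T → . / X], [T → . ; /], [X → . ; X *], [X → . L], [X → ; . X *] }  — shift
  I7: { [X → L .] }  — reduce
  I8: { [T → / X .] }  — reduce
  I9: { [L → . / S T], [L → . ; T], [L → / . S T], [S → . /], [T → / . X], [X → . ; X *], [X → . L] }  — shift
  I10: { [L → . / S T], [L → . ; T], [L → ; . T], [T → . / X], [T → . ; /], [T → ; . /], [X → . ; X *], [X → . L], [X → ; . X *] }  — shift
  I11: { [L → ; T .] }  — reduce
  I12: { [X → ; X . *] }  — shift
  I13: { [X → ; X * .] }  — reduce
  I14: { [L → . / S T], [L → . ; T], [L → / . S T], [S → . /], [T → / . X], [T → ; / .], [X → . ; X *], [X → . L] }  — shift, reduce
  I15: { [L → / . S T], [S → . /], [S → / .] }  — shift, reduce
  I16: { [L → / S . T], [T → . / X], [T → . ; /] }  — shift
  I17: { [L → / S T .] }  — reduce
  I18: { [S → / .] }  — reduce

I14 contains reduce item [T → ; / .] and shift items [L → . / S T], [L → . ; T], [S → . /], [X → . ; X *] — shift-reduce conflict.
I15 contains reduce item [S → / .] and shift item [S → . /] — shift-reduce conflict.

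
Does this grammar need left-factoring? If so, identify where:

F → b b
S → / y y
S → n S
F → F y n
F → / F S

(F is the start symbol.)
No, left-factoring is not needed

Left-factoring is needed when two productions for the same non-terminal
share a common prefix on the right-hand side.

Productions for F:
  F → b b
  F → F y n
  F → / F S
Productions for S:
  S → / y y
  S → n S

No common prefixes found.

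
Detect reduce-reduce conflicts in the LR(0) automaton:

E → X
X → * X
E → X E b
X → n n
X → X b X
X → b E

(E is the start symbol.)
Yes — I10: [E → X .] vs [X → X b X .]

A reduce-reduce conflict occurs when an LR(0) state has two complete items [A → α .] and [B → β .] — both call for a reduction, and with no lookahead the parser cannot choose between them.

Augment with E' → E and build the canonical LR(0) collection (I0 = CLOSURE({[E' → . E]}), then GOTO on every symbol after a dot until no new states appear). It has 15 states:
  I0: { [E → . X E b], [E → . X], [E' → . E], [X → . * X], [X → . X b X], [X → . b E], [X → . n n] }  — shift
  I1: { [X → * . X], [X → . * X], [X → . X b X], [X → . b E], [X → . n n] }  — shift
  I2: { [E' → E .] }  — accept
  I3: { [E → . X E b], [E → . X], [E → X . E b], [E → X .], [X → . * X], [X → . X b X], [X → . b E], [X → . n n], [X → X . b X] }  — shift, reduce
  I4: { [E → . X E b], [E → . X], [X → . * X], [X → . X b X], [X → . b E], [X → . n n], [X → b . E] }  — shift
  I5: { [X → n . n] }  — shift
  I6: { [X → n n .] }  — reduce
  I7: { [X → b E .] }  — reduce
  I8: { [E → X E . b] }  — shift
  I9: { [E → . X E b], [E → . X], [X → . * X], [X → . X b X], [X → . b E], [X → . n n], [X → X b . X], [X → b . E] }  — shift
  I10: { [E → . X E b], [E → . X], [E → X . E b], [E → X .], [X → . * X], [X → . X b X], [X → . b E], [X → . n n], [X → X . b X], [X → X b X .] }  — shift, 2 reduces
  I11: { [E → X E b .] }  — reduce
  I12: { [X → * X .], [X → X . b X] }  — shift, reduce
  I13: { [X → . * X], [X → . X b X], [X → . b E], [X → . n n], [X → X b . X] }  — shift
  I14: { [X → X . b X], [X → X b X .] }  — shift, reduce

I10 contains complete items [E → X .], [X → X b X .] — reduce-reduce conflict.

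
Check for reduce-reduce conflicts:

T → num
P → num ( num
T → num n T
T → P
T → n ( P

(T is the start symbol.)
A reduce-reduce conflict occurs when an LR(0) state has two complete items [A → α .] and [B → β .] — both call for a reduction, and with no lookahead the parser cannot choose between them.

Augment with T' → T and build the canonical LR(0) collection (I0 = CLOSURE({[T' → . T]}), then GOTO on every symbol after a dot until no new states appear). It has 12 states:
  I0: { [P → . num ( num], [T → . P], [T → . n ( P], [T → . num n T], [T → . num], [T' → . T] }  — shift
  I1: { [T → P .] }  — reduce
  I2: { [T' → T .] }  — accept
  I3: { [T → n . ( P] }  — shift
  I4: { [P → num . ( num], [T → num . n T], [T → num .] }  — shift, reduce
  I5: { [P → num ( . num] }  — shift
  I6: { [P → . num ( num], [T → . P], [T → . n ( P], [T → . num n T], [T → . num], [T → num n . T] }  — shift
  I7: { [T → num n T .] }  — reduce
  I8: { [P → num ( num .] }  — reduce
  I9: { [P → . num ( num], [T → n ( . P] }  — shift
  I10: { [T → n ( P .] }  — reduce
  I11: { [P → num . ( num] }  — shift

No state contains more than one complete item.

Answer: No reduce-reduce conflicts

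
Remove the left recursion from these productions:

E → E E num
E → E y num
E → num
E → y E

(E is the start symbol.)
E → num E'
E → y E E'
E' → E num E'
E' → y num E'
E' → ε

E is directly left-recursive. The standard transformation for
  A → A α₁ | ... | A α_m | β₁ | ... | β_n
is
  A  → β₁ A' | ... | β_n A'
  A' → α₁ A' | ... | α_m A' | ε

E → num becomes E → num E'
E → y E becomes E → y E E'
E → E E num becomes E' → E num E'
E → E y num becomes E' → y num E'
Add E' → ε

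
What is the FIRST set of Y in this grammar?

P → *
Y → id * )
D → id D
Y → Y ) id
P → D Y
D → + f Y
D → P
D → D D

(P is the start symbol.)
{ 'id' }

To compute FIRST(Y), examine every production with Y on the left-hand side, reading each right-hand side left to right until a non-nullable symbol is reached.

From Y → id * ):
  - id is a terminal: add 'id' and stop
From Y → Y ) id:
  - Y is the symbol being defined: contributes nothing new
    Y is not nullable, so stop

Collecting: FIRST(Y) = { 'id' }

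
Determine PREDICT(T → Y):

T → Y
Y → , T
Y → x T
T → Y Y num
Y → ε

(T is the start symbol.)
PREDICT(T → Y) = (FIRST(RHS) \ {ε}) ∪ (FOLLOW(T) if ε ∈ FIRST(RHS), i.e. RHS ⇒* ε)
FIRST(Y) = { ',', 'x', ε }
FIRST(Y) = { ',', 'x', ε }
ε ∈ FIRST(Y) (the right-hand side is nullable), so add FOLLOW(T) = { $, ',', 'num', 'x' }
PREDICT(T → Y) = { $, ',', 'num', 'x' }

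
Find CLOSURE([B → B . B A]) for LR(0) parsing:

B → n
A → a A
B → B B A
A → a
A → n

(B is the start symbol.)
{ [B → . B B A], [B → . n], [B → B . B A] }

Start with: [B → B . B A]
  [B → B . B A] has the dot before B: add [B → . n], [B → . B B A]
No further items can be added.

CLOSURE = { [B → . B B A], [B → . n], [B → B . B A] }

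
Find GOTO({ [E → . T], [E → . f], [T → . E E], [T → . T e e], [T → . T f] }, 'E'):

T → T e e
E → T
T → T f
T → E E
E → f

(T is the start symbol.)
{ [E → . T], [E → . f], [T → . E E], [T → . T e e], [T → . T f], [T → E . E] }

GOTO(I, 'E') = CLOSURE({ [A → αX.β] : [A → α.Xβ] ∈ I, X = 'E' })

Items with dot before 'E', with the dot advanced:
  [T → . E E] → [T → E . E]
Closure of the advanced items:
  [T → E . E] has the dot before E: add [E → . T], [E → . f]
  [E → . T] has the dot before T: add [T → . T e e], [T → . T f], [T → . E E]

GOTO = { [E → . T], [E → . f], [T → . E E], [T → . T e e], [T → . T f], [T → E . E] }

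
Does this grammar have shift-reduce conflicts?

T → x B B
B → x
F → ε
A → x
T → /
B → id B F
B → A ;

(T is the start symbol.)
A shift-reduce conflict occurs when an LR(0) state has both:
  - a complete (reduce) item [A → α .] (dot at the end), and
  - a shift item [B → β . c γ] (dot before a terminal).

Augment with T' → T and build the canonical LR(0) collection (I0 = CLOSURE({[T' → . T]}), then GOTO on every symbol after a dot until no new states appear). It has 12 states:
  I0: { [T → . /], [T → . x B B], [T' → . T] }  — shift
  I1: { [T → / .] }  — reduce
  I2: { [T' → T .] }  — accept
  I3: { [A → . x], [B → . A ;], [B → . id B F], [B → . x], [T → x . B B] }  — shift
  I4: { [B → A . ;] }  — shift
  I5: { [A → . x], [B → . A ;], [B → . id B F], [B → . x], [T → x B . B] }  — shift
  I6: { [A → . x], [B → . A ;], [B → . id B F], [B → . x], [B → id . B F] }  — shift
  I7: { [A → x .], [B → x .] }  — 2 reduces
  I8: { [B → id B . F], [F → .] }  — reduce
  I9: { [B → id B F .] }  — reduce
  I10: { [T → x B B .] }  — reduce
  I11: { [B → A ; .] }  — reduce

No state contains both a complete item and a shift item.

Answer: No shift-reduce conflicts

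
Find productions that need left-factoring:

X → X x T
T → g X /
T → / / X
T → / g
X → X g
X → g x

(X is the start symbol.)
Left-factoring is needed when two productions for the same non-terminal
share a common prefix on the right-hand side.

Productions for X:
  X → X x T
  X → X g
  X → g x
Productions for T:
  T → g X /
  T → / / X
  T → / g

Found common prefix 'X' in productions for X
Found common prefix '/' in productions for T

Answer: Yes, X has productions with common prefix 'X'; T has productions with common prefix '/'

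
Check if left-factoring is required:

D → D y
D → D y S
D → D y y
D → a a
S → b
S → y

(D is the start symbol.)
Yes, D has productions with common prefix 'D y'

Left-factoring is needed when two productions for the same non-terminal
share a common prefix on the right-hand side.

Productions for D:
  D → D y
  D → D y S
  D → D y y
  D → a a
Productions for S:
  S → b
  S → y

Found common prefix 'D y' in productions for D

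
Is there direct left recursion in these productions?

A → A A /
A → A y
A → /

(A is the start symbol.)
Yes, A is left-recursive

Direct left recursion occurs when N → N α for some non-terminal N (the right-hand side begins with the left-hand side itself).

A → A A /: LEFT RECURSIVE (starts with A)
A → A y: LEFT RECURSIVE (starts with A)
A → /: starts with '/'

The grammar has direct left recursion on: A.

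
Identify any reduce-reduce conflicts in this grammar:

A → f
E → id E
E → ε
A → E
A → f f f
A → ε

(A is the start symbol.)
A reduce-reduce conflict occurs when an LR(0) state has two complete items [A → α .] and [B → β .] — both call for a reduction, and with no lookahead the parser cannot choose between them.

Augment with A' → A and build the canonical LR(0) collection (I0 = CLOSURE({[A' → . A]}), then GOTO on every symbol after a dot until no new states appear). It has 8 states:
  I0: { [A → . E], [A → . f f f], [A → . f], [A → .], [A' → . A], [E → . id E], [E → .] }  — shift, 2 reduces
  I1: { [A' → A .] }  — accept
  I2: { [A → E .] }  — reduce
  I3: { [A → f . f f], [A → f .] }  — shift, reduce
  I4: { [E → . id E], [E → .], [E → id . E] }  — shift, reduce
  I5: { [E → id E .] }  — reduce
  I6: { [A → f f . f] }  — shift
  I7: { [A → f f f .] }  — reduce

I0 contains complete items [A → .], [E → .] — reduce-reduce conflict.

Answer: Yes — I0: [A → .] vs [E → .]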